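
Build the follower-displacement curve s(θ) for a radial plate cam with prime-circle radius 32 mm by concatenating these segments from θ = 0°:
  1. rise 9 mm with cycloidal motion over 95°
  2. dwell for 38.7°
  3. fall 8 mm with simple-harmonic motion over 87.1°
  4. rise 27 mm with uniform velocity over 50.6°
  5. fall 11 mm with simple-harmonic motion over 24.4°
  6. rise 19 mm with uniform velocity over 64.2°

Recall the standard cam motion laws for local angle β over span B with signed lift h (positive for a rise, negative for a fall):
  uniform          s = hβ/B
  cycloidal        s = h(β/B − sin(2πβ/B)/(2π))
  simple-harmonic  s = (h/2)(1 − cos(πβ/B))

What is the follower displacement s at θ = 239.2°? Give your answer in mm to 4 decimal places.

seg 1 [0°–95°] cycloidal, h=9: full span → s += 9 → s = 9.0000
seg 2 [95°–133.7°] dwell: s stays 9.0000
seg 3 [133.7°–220.8°] simple-harmonic, h=-8: full span → s += -8 → s = 1.0000
seg 4 [220.8°–271.4°] uniform, h=27: θ=239.2° here. β=18.4, B=50.6. 27·18.4/50.6 = 9.8182 → s = 10.8182

10.8182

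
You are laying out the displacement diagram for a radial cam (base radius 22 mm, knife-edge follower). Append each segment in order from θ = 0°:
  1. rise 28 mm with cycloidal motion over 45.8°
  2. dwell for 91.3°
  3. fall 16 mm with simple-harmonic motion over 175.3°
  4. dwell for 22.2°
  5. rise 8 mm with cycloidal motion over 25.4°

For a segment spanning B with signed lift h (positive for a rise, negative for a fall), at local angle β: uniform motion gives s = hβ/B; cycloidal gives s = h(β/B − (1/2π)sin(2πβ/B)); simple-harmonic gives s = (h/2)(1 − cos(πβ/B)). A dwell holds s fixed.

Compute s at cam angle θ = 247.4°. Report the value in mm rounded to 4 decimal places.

seg 1 [0°–45.8°] cycloidal, h=28: full span → s += 28 → s = 28.0000
seg 2 [45.8°–137.1°] dwell: s stays 28.0000
seg 3 [137.1°–312.4°] simple-harmonic, h=-16: θ=247.4° here. β=110.3, B=175.3. -16/2·(1 − cos(π·0.6292)) = -11.1589 → s = 16.8411

16.8411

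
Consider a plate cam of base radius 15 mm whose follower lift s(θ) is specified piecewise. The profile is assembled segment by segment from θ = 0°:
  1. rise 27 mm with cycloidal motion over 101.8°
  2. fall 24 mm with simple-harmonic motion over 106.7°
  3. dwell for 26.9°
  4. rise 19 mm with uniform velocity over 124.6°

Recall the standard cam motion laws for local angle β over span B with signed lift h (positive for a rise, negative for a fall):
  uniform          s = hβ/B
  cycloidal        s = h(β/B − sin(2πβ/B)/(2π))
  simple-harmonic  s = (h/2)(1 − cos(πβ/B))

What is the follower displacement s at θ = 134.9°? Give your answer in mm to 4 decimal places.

seg 1 [0°–101.8°] cycloidal, h=27: full span → s += 27 → s = 27.0000
seg 2 [101.8°–208.5°] simple-harmonic, h=-24: θ=134.9° here. β=33.1, B=106.7. -24/2·(1 − cos(π·0.3102)) = -5.2617 → s = 21.7383

21.7383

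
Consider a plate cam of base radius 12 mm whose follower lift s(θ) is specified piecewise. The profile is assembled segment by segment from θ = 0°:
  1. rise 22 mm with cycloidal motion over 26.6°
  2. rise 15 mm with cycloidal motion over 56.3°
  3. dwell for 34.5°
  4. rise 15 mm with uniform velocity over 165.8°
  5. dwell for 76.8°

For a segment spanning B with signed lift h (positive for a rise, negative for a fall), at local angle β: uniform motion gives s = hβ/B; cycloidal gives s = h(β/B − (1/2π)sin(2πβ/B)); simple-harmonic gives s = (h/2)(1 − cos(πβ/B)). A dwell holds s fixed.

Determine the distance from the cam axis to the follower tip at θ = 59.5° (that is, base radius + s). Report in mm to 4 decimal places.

seg 1 [0°–26.6°] cycloidal, h=22: full span → s += 22 → s = 22.0000
seg 2 [26.6°–82.9°] cycloidal, h=15: θ=59.5° here. β=32.9, B=56.3. 15·(0.5844 − sin(2π·0.5844)/(2π)) = 9.9726 → s = 31.9726
radial distance = base radius + s = 12 + 31.9726 = 43.9726

43.9726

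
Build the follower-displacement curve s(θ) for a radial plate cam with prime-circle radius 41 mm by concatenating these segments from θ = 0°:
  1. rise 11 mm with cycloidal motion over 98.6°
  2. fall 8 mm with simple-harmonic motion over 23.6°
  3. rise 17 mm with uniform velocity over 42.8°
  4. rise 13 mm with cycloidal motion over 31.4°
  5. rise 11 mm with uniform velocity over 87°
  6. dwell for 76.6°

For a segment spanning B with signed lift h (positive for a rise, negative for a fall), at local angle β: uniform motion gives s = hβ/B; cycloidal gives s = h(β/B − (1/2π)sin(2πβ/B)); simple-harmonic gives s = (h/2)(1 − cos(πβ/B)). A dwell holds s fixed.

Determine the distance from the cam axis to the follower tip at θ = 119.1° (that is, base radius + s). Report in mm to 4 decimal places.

seg 1 [0°–98.6°] cycloidal, h=11: full span → s += 11 → s = 11.0000
seg 2 [98.6°–122.2°] simple-harmonic, h=-8: θ=119.1° here. β=20.5, B=23.6. -8/2·(1 − cos(π·0.8686)) = -7.6642 → s = 3.3358
radial distance = base radius + s = 41 + 3.3358 = 44.3358

44.3358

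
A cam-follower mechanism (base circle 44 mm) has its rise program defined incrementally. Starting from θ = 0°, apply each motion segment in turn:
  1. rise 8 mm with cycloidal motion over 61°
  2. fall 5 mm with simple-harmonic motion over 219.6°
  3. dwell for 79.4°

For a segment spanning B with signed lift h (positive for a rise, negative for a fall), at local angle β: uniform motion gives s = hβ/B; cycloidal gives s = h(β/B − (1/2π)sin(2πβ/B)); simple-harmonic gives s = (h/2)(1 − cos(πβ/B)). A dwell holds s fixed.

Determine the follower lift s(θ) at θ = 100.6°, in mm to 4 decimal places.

seg 1 [0°–61°] cycloidal, h=8: full span → s += 8 → s = 8.0000
seg 2 [61°–280.6°] simple-harmonic, h=-5: θ=100.6° here. β=39.6, B=219.6. -5/2·(1 − cos(π·0.1803)) = -0.3906 → s = 7.6094

7.6094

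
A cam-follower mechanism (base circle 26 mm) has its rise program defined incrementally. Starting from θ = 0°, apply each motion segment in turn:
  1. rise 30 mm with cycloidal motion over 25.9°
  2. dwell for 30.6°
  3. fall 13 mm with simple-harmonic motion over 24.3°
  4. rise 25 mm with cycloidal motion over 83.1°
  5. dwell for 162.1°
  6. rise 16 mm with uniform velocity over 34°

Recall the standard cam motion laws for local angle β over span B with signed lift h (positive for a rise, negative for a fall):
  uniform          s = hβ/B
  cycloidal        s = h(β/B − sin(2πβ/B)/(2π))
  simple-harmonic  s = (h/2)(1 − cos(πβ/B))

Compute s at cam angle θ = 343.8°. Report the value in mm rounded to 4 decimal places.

seg 1 [0°–25.9°] cycloidal, h=30: full span → s += 30 → s = 30.0000
seg 2 [25.9°–56.5°] dwell: s stays 30.0000
seg 3 [56.5°–80.8°] simple-harmonic, h=-13: full span → s += -13 → s = 17.0000
seg 4 [80.8°–163.9°] cycloidal, h=25: full span → s += 25 → s = 42.0000
seg 5 [163.9°–326°] dwell: s stays 42.0000
seg 6 [326°–360°] uniform, h=16: θ=343.8° here. β=17.8, B=34. 16·17.8/34 = 8.3765 → s = 50.3765

50.3765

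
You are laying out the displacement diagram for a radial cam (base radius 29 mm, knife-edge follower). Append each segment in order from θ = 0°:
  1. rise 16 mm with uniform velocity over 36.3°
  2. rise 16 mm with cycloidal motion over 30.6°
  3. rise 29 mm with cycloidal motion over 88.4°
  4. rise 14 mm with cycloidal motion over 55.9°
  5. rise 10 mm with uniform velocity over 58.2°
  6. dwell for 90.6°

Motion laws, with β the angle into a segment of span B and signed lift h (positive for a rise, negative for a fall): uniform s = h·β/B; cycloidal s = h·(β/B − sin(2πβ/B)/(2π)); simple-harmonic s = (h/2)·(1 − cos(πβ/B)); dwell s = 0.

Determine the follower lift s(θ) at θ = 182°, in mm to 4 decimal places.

seg 1 [0°–36.3°] uniform, h=16: full span → s += 16 → s = 16.0000
seg 2 [36.3°–66.9°] cycloidal, h=16: full span → s += 16 → s = 32.0000
seg 3 [66.9°–155.3°] cycloidal, h=29: full span → s += 29 → s = 61.0000
seg 4 [155.3°–211.2°] cycloidal, h=14: θ=182° here. β=26.7, B=55.9. 14·(0.4776 − sin(2π·0.4776)/(2π)) = 6.3749 → s = 67.3749

67.3749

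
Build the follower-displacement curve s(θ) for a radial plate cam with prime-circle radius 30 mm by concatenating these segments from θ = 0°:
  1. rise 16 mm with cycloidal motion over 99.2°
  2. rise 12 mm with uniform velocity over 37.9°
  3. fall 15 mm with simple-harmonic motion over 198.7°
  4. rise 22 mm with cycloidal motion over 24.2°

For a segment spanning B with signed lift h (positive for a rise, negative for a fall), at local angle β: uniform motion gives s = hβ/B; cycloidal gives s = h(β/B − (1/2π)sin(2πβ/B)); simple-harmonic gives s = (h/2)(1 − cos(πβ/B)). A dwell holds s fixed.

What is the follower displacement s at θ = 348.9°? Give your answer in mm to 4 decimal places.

seg 1 [0°–99.2°] cycloidal, h=16: full span → s += 16 → s = 16.0000
seg 2 [99.2°–137.1°] uniform, h=12: full span → s += 12 → s = 28.0000
seg 3 [137.1°–335.8°] simple-harmonic, h=-15: full span → s += -15 → s = 13.0000
seg 4 [335.8°–360°] cycloidal, h=22: θ=348.9° here. β=13.1, B=24.2. 22·(0.5413 − sin(2π·0.5413)/(2π)) = 12.8080 → s = 25.8080

25.8080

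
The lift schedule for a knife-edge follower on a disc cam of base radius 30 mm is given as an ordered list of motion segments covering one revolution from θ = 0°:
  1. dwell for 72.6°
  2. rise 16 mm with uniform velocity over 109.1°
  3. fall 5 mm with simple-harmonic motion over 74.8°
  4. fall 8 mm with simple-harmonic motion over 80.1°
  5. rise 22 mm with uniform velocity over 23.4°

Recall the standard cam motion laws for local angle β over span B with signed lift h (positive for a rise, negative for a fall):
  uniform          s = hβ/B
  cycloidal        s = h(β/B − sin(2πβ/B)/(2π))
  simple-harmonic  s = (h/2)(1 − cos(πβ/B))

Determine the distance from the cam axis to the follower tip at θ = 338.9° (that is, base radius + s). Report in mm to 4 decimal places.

seg 1 [0°–72.6°] dwell: s stays 0.0000
seg 2 [72.6°–181.7°] uniform, h=16: full span → s += 16 → s = 16.0000
seg 3 [181.7°–256.5°] simple-harmonic, h=-5: full span → s += -5 → s = 11.0000
seg 4 [256.5°–336.6°] simple-harmonic, h=-8: full span → s += -8 → s = 3.0000
seg 5 [336.6°–360°] uniform, h=22: θ=338.9° here. β=2.3, B=23.4. 22·2.3/23.4 = 2.1624 → s = 5.1624
radial distance = base radius + s = 30 + 5.1624 = 35.1624

35.1624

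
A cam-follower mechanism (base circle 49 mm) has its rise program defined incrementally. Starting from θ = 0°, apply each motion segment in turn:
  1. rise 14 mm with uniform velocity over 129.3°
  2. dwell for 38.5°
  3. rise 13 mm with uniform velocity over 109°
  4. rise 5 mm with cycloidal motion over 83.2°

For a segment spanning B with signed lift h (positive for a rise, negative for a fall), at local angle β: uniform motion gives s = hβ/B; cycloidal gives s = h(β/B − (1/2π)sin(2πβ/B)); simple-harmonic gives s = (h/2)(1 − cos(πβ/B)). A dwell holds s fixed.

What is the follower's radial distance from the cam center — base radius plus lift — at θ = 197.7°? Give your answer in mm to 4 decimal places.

seg 1 [0°–129.3°] uniform, h=14: full span → s += 14 → s = 14.0000
seg 2 [129.3°–167.8°] dwell: s stays 14.0000
seg 3 [167.8°–276.8°] uniform, h=13: θ=197.7° here. β=29.9, B=109. 13·29.9/109 = 3.5661 → s = 17.5661
radial distance = base radius + s = 49 + 17.5661 = 66.5661

66.5661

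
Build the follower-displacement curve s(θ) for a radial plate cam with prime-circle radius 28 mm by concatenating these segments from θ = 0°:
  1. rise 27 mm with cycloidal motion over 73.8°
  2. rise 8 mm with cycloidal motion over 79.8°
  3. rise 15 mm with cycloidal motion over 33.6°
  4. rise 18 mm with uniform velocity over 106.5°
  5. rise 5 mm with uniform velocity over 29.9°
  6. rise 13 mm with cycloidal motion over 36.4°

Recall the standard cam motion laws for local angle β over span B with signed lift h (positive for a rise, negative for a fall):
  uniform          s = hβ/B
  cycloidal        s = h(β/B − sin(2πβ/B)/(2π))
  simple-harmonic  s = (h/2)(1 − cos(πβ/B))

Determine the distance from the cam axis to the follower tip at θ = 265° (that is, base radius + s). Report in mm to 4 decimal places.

seg 1 [0°–73.8°] cycloidal, h=27: full span → s += 27 → s = 27.0000
seg 2 [73.8°–153.6°] cycloidal, h=8: full span → s += 8 → s = 35.0000
seg 3 [153.6°–187.2°] cycloidal, h=15: full span → s += 15 → s = 50.0000
seg 4 [187.2°–293.7°] uniform, h=18: θ=265° here. β=77.8, B=106.5. 18·77.8/106.5 = 13.1493 → s = 63.1493
radial distance = base radius + s = 28 + 63.1493 = 91.1493

91.1493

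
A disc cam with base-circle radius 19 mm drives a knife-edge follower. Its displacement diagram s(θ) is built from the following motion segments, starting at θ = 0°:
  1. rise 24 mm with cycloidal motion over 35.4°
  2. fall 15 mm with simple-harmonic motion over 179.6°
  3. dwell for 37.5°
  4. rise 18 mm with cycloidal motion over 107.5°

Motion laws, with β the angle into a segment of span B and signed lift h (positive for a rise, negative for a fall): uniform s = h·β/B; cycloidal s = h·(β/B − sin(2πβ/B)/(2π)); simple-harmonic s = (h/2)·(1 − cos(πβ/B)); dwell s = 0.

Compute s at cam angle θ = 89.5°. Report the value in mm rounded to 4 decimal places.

seg 1 [0°–35.4°] cycloidal, h=24: full span → s += 24 → s = 24.0000
seg 2 [35.4°–215°] simple-harmonic, h=-15: θ=89.5° here. β=54.1, B=179.6. -15/2·(1 − cos(π·0.3012)) = -3.1150 → s = 20.8850

20.8850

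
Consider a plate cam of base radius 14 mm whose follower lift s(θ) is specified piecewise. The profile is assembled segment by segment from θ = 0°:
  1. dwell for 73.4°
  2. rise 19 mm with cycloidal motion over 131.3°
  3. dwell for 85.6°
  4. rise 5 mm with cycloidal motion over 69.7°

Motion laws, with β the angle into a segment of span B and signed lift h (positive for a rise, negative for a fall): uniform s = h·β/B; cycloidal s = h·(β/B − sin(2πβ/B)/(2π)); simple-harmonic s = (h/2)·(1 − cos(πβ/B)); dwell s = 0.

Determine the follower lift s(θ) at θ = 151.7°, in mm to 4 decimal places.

seg 1 [0°–73.4°] dwell: s stays 0.0000
seg 2 [73.4°–204.7°] cycloidal, h=19: θ=151.7° here. β=78.3, B=131.3. 19·(0.5963 − sin(2π·0.5963)/(2π)) = 13.0513 → s = 13.0513

13.0513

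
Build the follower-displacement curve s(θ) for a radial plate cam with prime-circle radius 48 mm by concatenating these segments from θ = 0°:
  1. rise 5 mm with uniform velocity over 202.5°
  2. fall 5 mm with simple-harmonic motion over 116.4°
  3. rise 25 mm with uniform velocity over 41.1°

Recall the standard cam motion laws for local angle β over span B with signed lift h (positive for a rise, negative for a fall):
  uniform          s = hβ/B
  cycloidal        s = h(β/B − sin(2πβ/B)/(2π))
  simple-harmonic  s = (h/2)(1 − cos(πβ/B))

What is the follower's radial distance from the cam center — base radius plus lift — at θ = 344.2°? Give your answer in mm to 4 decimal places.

seg 1 [0°–202.5°] uniform, h=5: full span → s += 5 → s = 5.0000
seg 2 [202.5°–318.9°] simple-harmonic, h=-5: full span → s += -5 → s = 0.0000
seg 3 [318.9°–360°] uniform, h=25: θ=344.2° here. β=25.3, B=41.1. 25·25.3/41.1 = 15.3893 → s = 15.3893
radial distance = base radius + s = 48 + 15.3893 = 63.3893

63.3893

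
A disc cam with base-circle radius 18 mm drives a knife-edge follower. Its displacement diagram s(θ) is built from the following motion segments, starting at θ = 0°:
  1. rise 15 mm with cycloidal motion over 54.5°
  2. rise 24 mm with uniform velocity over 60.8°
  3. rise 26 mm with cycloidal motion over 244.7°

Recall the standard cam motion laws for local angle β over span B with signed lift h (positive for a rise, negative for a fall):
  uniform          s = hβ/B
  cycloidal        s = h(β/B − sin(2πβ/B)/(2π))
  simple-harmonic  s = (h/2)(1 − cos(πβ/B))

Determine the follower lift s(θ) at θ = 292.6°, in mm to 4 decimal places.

seg 1 [0°–54.5°] cycloidal, h=15: full span → s += 15 → s = 15.0000
seg 2 [54.5°–115.3°] uniform, h=24: full span → s += 24 → s = 39.0000
seg 3 [115.3°–360°] cycloidal, h=26: θ=292.6° here. β=177.3, B=244.7. 26·(0.7246 − sin(2π·0.7246)/(2π)) = 22.9239 → s = 61.9239

61.9239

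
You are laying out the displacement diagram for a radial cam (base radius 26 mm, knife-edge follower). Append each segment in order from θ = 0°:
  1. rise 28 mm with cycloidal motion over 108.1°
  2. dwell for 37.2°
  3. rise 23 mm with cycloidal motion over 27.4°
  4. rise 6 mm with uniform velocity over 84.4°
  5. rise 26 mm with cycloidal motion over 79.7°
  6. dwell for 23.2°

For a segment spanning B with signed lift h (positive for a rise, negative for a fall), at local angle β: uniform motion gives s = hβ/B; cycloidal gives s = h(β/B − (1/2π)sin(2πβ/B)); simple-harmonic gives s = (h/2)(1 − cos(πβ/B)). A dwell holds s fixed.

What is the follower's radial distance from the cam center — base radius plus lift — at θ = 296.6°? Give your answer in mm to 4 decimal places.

seg 1 [0°–108.1°] cycloidal, h=28: full span → s += 28 → s = 28.0000
seg 2 [108.1°–145.3°] dwell: s stays 28.0000
seg 3 [145.3°–172.7°] cycloidal, h=23: full span → s += 23 → s = 51.0000
seg 4 [172.7°–257.1°] uniform, h=6: full span → s += 6 → s = 57.0000
seg 5 [257.1°–336.8°] cycloidal, h=26: θ=296.6° here. β=39.5, B=79.7. 26·(0.4956 − sin(2π·0.4956)/(2π)) = 12.7717 → s = 69.7717
radial distance = base radius + s = 26 + 69.7717 = 95.7717

95.7717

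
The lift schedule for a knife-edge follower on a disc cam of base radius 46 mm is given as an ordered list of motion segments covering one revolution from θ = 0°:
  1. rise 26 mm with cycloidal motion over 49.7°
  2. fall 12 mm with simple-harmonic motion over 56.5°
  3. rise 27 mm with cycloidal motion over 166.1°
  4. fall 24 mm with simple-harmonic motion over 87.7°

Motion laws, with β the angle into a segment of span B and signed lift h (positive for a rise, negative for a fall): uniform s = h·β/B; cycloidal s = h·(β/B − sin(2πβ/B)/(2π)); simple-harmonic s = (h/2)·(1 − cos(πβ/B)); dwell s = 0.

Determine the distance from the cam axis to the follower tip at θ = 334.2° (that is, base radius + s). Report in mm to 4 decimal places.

seg 1 [0°–49.7°] cycloidal, h=26: full span → s += 26 → s = 26.0000
seg 2 [49.7°–106.2°] simple-harmonic, h=-12: full span → s += -12 → s = 14.0000
seg 3 [106.2°–272.3°] cycloidal, h=27: full span → s += 27 → s = 41.0000
seg 4 [272.3°–360°] simple-harmonic, h=-24: θ=334.2° here. β=61.9, B=87.7. -24/2·(1 − cos(π·0.7058)) = -19.2296 → s = 21.7704
radial distance = base radius + s = 46 + 21.7704 = 67.7704

67.7704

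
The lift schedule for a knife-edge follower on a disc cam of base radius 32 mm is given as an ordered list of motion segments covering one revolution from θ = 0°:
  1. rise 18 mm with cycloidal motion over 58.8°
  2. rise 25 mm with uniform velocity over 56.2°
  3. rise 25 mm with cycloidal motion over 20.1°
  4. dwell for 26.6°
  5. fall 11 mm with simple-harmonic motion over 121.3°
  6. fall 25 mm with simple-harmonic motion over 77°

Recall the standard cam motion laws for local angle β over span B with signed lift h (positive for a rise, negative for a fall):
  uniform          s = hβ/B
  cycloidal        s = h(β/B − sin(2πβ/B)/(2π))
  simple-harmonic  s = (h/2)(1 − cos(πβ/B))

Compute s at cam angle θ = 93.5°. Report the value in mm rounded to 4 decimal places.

seg 1 [0°–58.8°] cycloidal, h=18: full span → s += 18 → s = 18.0000
seg 2 [58.8°–115°] uniform, h=25: θ=93.5° here. β=34.7, B=56.2. 25·34.7/56.2 = 15.4359 → s = 33.4359

33.4359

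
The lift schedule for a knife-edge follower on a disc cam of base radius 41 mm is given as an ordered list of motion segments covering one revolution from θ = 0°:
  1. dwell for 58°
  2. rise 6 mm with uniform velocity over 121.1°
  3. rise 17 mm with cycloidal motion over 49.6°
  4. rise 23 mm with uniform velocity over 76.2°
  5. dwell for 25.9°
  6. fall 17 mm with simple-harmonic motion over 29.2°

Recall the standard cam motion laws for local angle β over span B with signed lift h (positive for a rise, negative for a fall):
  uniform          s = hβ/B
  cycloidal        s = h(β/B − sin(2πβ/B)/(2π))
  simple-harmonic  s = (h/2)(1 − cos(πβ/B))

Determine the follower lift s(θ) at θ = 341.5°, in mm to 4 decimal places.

seg 1 [0°–58°] dwell: s stays 0.0000
seg 2 [58°–179.1°] uniform, h=6: full span → s += 6 → s = 6.0000
seg 3 [179.1°–228.7°] cycloidal, h=17: full span → s += 17 → s = 23.0000
seg 4 [228.7°–304.9°] uniform, h=23: full span → s += 23 → s = 46.0000
seg 5 [304.9°–330.8°] dwell: s stays 46.0000
seg 6 [330.8°–360°] simple-harmonic, h=-17: θ=341.5° here. β=10.7, B=29.2. -17/2·(1 − cos(π·0.3664)) = -5.0372 → s = 40.9628

40.9628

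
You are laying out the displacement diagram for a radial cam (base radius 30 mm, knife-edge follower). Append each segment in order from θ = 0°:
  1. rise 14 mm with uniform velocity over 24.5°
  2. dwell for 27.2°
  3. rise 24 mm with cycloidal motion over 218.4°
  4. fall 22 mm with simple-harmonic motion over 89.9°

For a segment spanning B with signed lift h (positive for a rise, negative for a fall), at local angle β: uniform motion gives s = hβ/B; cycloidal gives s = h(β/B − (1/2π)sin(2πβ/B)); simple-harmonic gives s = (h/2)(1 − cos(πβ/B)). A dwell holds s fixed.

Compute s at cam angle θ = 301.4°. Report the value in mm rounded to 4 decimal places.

seg 1 [0°–24.5°] uniform, h=14: full span → s += 14 → s = 14.0000
seg 2 [24.5°–51.7°] dwell: s stays 14.0000
seg 3 [51.7°–270.1°] cycloidal, h=24: full span → s += 24 → s = 38.0000
seg 4 [270.1°–360°] simple-harmonic, h=-22: θ=301.4° here. β=31.3, B=89.9. -22/2·(1 − cos(π·0.3482)) = -5.9497 → s = 32.0503

32.0503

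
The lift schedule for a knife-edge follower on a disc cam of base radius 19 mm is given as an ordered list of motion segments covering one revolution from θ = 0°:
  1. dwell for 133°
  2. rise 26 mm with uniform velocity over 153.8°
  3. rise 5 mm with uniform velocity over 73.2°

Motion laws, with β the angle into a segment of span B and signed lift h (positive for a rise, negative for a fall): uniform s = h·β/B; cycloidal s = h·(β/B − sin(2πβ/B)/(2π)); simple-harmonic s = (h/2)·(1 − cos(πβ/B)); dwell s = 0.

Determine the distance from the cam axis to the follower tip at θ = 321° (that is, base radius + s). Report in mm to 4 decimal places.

seg 1 [0°–133°] dwell: s stays 0.0000
seg 2 [133°–286.8°] uniform, h=26: full span → s += 26 → s = 26.0000
seg 3 [286.8°–360°] uniform, h=5: θ=321° here. β=34.2, B=73.2. 5·34.2/73.2 = 2.3361 → s = 28.3361
radial distance = base radius + s = 19 + 28.3361 = 47.3361

47.3361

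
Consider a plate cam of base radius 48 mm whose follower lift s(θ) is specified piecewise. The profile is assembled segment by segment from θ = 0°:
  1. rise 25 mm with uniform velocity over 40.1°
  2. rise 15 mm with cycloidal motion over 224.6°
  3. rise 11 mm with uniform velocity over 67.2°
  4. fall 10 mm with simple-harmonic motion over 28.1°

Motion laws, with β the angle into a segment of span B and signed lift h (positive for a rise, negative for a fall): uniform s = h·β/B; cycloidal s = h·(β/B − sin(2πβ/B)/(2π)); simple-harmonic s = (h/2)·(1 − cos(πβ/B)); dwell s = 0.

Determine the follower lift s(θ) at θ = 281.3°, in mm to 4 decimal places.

seg 1 [0°–40.1°] uniform, h=25: full span → s += 25 → s = 25.0000
seg 2 [40.1°–264.7°] cycloidal, h=15: full span → s += 15 → s = 40.0000
seg 3 [264.7°–331.9°] uniform, h=11: θ=281.3° here. β=16.6, B=67.2. 11·16.6/67.2 = 2.7173 → s = 42.7173

42.7173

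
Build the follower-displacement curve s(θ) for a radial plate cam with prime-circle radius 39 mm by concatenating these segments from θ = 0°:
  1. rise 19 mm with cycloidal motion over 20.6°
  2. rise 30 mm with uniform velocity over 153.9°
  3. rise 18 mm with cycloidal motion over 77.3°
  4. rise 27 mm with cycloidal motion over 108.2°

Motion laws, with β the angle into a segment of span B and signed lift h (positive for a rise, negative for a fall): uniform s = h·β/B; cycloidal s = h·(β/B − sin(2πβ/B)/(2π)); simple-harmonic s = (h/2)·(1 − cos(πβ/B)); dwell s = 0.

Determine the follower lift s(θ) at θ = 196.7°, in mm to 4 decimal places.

seg 1 [0°–20.6°] cycloidal, h=19: full span → s += 19 → s = 19.0000
seg 2 [20.6°–174.5°] uniform, h=30: full span → s += 30 → s = 49.0000
seg 3 [174.5°–251.8°] cycloidal, h=18: θ=196.7° here. β=22.2, B=77.3. 18·(0.2872 − sin(2π·0.2872)/(2π)) = 2.3825 → s = 51.3825

51.3825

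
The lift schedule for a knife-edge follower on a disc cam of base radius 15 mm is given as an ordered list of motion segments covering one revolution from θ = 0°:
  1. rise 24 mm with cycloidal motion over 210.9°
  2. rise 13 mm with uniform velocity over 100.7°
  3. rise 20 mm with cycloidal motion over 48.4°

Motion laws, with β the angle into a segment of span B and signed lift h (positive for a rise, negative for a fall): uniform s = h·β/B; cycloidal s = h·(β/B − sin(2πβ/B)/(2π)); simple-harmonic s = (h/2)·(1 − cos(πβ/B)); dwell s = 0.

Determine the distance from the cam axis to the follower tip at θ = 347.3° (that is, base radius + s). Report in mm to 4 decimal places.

seg 1 [0°–210.9°] cycloidal, h=24: full span → s += 24 → s = 24.0000
seg 2 [210.9°–311.6°] uniform, h=13: full span → s += 13 → s = 37.0000
seg 3 [311.6°–360°] cycloidal, h=20: θ=347.3° here. β=35.7, B=48.4. 20·(0.7376 − sin(2π·0.7376)/(2π)) = 17.9255 → s = 54.9255
radial distance = base radius + s = 15 + 54.9255 = 69.9255

69.9255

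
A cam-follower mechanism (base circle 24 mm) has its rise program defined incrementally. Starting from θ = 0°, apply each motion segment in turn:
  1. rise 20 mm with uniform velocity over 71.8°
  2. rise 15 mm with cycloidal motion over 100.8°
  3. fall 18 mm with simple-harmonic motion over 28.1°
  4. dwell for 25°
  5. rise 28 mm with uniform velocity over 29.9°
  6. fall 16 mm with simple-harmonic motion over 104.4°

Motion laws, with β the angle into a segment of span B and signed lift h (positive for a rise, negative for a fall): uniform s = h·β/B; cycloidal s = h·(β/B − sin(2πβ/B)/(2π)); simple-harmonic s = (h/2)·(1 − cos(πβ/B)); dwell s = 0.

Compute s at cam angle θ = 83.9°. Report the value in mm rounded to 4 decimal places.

seg 1 [0°–71.8°] uniform, h=20: full span → s += 20 → s = 20.0000
seg 2 [71.8°–172.6°] cycloidal, h=15: θ=83.9° here. β=12.1, B=100.8. 15·(0.1200 − sin(2π·0.1200)/(2π)) = 0.1659 → s = 20.1659

20.1659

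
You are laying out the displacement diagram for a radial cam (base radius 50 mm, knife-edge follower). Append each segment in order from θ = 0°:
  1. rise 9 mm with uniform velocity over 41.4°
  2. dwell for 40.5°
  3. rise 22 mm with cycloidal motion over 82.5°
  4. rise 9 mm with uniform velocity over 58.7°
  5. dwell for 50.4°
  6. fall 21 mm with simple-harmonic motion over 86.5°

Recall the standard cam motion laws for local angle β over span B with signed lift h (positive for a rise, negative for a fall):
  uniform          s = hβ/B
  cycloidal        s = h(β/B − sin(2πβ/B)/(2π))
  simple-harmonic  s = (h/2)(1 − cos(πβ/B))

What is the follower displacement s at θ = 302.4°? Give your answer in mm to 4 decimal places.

seg 1 [0°–41.4°] uniform, h=9: full span → s += 9 → s = 9.0000
seg 2 [41.4°–81.9°] dwell: s stays 9.0000
seg 3 [81.9°–164.4°] cycloidal, h=22: full span → s += 22 → s = 31.0000
seg 4 [164.4°–223.1°] uniform, h=9: full span → s += 9 → s = 40.0000
seg 5 [223.1°–273.5°] dwell: s stays 40.0000
seg 6 [273.5°–360°] simple-harmonic, h=-21: θ=302.4° here. β=28.9, B=86.5. -21/2·(1 − cos(π·0.3341)) = -5.2720 → s = 34.7280

34.7280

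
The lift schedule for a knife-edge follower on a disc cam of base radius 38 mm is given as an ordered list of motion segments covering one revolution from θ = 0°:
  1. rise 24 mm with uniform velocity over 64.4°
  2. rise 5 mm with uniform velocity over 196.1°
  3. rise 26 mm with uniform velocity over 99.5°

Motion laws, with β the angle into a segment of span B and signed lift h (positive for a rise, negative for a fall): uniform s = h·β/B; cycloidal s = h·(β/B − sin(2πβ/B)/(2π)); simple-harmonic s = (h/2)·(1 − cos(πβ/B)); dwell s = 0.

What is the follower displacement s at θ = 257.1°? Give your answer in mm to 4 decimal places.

seg 1 [0°–64.4°] uniform, h=24: full span → s += 24 → s = 24.0000
seg 2 [64.4°–260.5°] uniform, h=5: θ=257.1° here. β=192.7, B=196.1. 5·192.7/196.1 = 4.9133 → s = 28.9133

28.9133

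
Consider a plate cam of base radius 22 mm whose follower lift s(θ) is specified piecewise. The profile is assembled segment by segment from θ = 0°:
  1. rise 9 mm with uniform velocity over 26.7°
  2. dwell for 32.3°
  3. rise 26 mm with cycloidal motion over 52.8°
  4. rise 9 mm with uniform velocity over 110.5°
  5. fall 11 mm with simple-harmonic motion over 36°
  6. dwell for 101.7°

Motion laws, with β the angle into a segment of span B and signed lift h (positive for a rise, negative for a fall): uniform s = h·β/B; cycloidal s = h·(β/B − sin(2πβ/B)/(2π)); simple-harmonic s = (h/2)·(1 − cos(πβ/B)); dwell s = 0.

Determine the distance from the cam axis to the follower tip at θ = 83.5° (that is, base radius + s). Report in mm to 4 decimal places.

seg 1 [0°–26.7°] uniform, h=9: full span → s += 9 → s = 9.0000
seg 2 [26.7°–59°] dwell: s stays 9.0000
seg 3 [59°–111.8°] cycloidal, h=26: θ=83.5° here. β=24.5, B=52.8. 26·(0.4640 − sin(2π·0.4640)/(2π)) = 11.1367 → s = 20.1367
radial distance = base radius + s = 22 + 20.1367 = 42.1367

42.1367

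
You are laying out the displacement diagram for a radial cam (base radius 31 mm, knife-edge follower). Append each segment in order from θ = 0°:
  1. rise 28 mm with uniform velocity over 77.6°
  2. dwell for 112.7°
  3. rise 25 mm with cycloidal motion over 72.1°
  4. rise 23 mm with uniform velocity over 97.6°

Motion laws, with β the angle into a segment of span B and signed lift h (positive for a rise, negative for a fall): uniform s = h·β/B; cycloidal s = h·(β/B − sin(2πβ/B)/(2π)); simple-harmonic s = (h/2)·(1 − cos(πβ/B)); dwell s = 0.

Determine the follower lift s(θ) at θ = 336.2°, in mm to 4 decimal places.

seg 1 [0°–77.6°] uniform, h=28: full span → s += 28 → s = 28.0000
seg 2 [77.6°–190.3°] dwell: s stays 28.0000
seg 3 [190.3°–262.4°] cycloidal, h=25: full span → s += 25 → s = 53.0000
seg 4 [262.4°–360°] uniform, h=23: θ=336.2° here. β=73.8, B=97.6. 23·73.8/97.6 = 17.3914 → s = 70.3914

70.3914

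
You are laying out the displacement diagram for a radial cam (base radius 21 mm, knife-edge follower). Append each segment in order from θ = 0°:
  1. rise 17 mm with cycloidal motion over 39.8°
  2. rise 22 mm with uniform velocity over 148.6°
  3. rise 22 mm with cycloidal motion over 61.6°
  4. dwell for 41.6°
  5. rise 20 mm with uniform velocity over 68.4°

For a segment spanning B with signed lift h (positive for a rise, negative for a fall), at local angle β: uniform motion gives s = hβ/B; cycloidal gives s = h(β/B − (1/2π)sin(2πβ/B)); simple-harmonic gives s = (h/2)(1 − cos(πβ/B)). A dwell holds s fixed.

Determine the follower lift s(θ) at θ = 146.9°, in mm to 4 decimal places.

seg 1 [0°–39.8°] cycloidal, h=17: full span → s += 17 → s = 17.0000
seg 2 [39.8°–188.4°] uniform, h=22: θ=146.9° here. β=107.1, B=148.6. 22·107.1/148.6 = 15.8560 → s = 32.8560

32.8560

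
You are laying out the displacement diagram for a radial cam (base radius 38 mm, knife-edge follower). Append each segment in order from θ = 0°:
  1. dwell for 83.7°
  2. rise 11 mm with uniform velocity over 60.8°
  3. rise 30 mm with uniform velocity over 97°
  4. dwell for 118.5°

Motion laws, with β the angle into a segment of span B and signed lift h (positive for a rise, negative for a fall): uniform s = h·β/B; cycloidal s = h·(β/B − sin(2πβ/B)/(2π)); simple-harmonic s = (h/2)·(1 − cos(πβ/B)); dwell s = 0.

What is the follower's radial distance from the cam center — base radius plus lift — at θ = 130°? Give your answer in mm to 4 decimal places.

seg 1 [0°–83.7°] dwell: s stays 0.0000
seg 2 [83.7°–144.5°] uniform, h=11: θ=130° here. β=46.3, B=60.8. 11·46.3/60.8 = 8.3766 → s = 8.3766
radial distance = base radius + s = 38 + 8.3766 = 46.3766

46.3766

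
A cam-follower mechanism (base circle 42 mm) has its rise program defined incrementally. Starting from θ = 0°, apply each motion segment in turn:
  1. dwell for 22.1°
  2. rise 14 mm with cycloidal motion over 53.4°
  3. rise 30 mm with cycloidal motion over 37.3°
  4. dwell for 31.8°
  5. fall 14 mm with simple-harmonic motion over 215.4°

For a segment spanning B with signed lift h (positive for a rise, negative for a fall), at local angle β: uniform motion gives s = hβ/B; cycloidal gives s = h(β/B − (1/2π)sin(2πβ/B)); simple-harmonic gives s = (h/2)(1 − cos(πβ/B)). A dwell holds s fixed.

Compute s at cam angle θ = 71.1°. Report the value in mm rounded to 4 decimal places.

seg 1 [0°–22.1°] dwell: s stays 0.0000
seg 2 [22.1°–75.5°] cycloidal, h=14: θ=71.1° here. β=49, B=53.4. 14·(0.9176 − sin(2π·0.9176)/(2π)) = 13.9492 → s = 13.9492

13.9492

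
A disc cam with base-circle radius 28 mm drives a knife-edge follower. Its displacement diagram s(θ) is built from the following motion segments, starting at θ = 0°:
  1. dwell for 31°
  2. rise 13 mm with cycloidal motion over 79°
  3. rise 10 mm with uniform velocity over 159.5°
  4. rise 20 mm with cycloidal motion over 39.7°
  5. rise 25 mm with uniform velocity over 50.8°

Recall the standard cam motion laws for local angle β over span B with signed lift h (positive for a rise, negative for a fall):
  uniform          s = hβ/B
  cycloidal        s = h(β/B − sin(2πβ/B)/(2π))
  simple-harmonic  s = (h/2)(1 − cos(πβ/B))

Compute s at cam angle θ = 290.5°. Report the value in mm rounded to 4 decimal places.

seg 1 [0°–31°] dwell: s stays 0.0000
seg 2 [31°–110°] cycloidal, h=13: full span → s += 13 → s = 13.0000
seg 3 [110°–269.5°] uniform, h=10: full span → s += 10 → s = 23.0000
seg 4 [269.5°–309.2°] cycloidal, h=20: θ=290.5° here. β=21, B=39.7. 20·(0.5290 − sin(2π·0.5290)/(2π)) = 11.1555 → s = 34.1555

34.1555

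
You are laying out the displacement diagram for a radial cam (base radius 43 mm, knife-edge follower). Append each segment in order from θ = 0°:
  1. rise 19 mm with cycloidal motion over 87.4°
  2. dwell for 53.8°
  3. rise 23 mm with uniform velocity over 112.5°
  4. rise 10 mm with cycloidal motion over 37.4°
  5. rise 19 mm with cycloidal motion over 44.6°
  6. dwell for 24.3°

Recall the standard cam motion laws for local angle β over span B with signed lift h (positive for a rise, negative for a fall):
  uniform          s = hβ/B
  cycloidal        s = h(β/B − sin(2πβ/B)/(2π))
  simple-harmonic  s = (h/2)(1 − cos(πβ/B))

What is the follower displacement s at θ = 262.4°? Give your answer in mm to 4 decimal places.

seg 1 [0°–87.4°] cycloidal, h=19: full span → s += 19 → s = 19.0000
seg 2 [87.4°–141.2°] dwell: s stays 19.0000
seg 3 [141.2°–253.7°] uniform, h=23: full span → s += 23 → s = 42.0000
seg 4 [253.7°–291.1°] cycloidal, h=10: θ=262.4° here. β=8.7, B=37.4. 10·(0.2326 − sin(2π·0.2326)/(2π)) = 0.7441 → s = 42.7441

42.7441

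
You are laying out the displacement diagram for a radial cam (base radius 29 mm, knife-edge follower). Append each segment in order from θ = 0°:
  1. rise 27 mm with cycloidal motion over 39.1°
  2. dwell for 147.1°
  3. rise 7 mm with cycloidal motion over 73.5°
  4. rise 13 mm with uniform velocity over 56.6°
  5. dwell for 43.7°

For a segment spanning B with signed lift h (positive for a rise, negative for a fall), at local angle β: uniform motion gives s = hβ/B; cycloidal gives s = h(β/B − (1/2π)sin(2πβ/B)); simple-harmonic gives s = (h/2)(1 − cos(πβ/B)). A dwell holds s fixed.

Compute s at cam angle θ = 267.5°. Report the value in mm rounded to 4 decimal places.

seg 1 [0°–39.1°] cycloidal, h=27: full span → s += 27 → s = 27.0000
seg 2 [39.1°–186.2°] dwell: s stays 27.0000
seg 3 [186.2°–259.7°] cycloidal, h=7: full span → s += 7 → s = 34.0000
seg 4 [259.7°–316.3°] uniform, h=13: θ=267.5° here. β=7.8, B=56.6. 13·7.8/56.6 = 1.7915 → s = 35.7915

35.7915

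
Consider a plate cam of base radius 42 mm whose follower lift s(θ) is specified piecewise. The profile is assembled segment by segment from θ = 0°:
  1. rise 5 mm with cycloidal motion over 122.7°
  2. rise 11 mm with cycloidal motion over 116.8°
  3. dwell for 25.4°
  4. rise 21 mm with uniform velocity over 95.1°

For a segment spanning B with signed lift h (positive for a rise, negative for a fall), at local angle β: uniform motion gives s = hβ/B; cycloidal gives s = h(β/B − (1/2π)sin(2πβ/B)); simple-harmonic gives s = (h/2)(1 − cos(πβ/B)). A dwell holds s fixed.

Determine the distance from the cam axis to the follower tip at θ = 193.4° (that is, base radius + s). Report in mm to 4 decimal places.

seg 1 [0°–122.7°] cycloidal, h=5: full span → s += 5 → s = 5.0000
seg 2 [122.7°–239.5°] cycloidal, h=11: θ=193.4° here. β=70.7, B=116.8. 11·(0.6053 − sin(2π·0.6053)/(2π)) = 7.7341 → s = 12.7341
radial distance = base radius + s = 42 + 12.7341 = 54.7341

54.7341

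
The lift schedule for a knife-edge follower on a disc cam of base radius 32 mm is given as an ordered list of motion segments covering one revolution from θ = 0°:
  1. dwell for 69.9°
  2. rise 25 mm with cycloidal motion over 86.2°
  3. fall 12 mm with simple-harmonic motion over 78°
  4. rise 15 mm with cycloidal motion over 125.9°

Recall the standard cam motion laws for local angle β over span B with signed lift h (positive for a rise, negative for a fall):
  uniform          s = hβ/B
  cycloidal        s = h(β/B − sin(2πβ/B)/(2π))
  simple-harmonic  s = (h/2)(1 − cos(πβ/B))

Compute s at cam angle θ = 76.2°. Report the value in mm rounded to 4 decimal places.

seg 1 [0°–69.9°] dwell: s stays 0.0000
seg 2 [69.9°–156.1°] cycloidal, h=25: θ=76.2° here. β=6.3, B=86.2. 25·(0.0731 − sin(2π·0.0731)/(2π)) = 0.0635 → s = 0.0635

0.0635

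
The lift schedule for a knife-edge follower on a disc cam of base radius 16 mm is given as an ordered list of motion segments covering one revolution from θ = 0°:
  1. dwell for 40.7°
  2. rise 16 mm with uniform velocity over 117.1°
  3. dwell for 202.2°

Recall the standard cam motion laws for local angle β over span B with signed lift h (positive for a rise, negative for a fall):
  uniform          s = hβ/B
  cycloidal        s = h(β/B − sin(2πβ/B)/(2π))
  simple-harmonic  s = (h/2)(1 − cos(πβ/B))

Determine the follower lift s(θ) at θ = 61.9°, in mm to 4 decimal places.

seg 1 [0°–40.7°] dwell: s stays 0.0000
seg 2 [40.7°–157.8°] uniform, h=16: θ=61.9° here. β=21.2, B=117.1. 16·21.2/117.1 = 2.8967 → s = 2.8967

2.8967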